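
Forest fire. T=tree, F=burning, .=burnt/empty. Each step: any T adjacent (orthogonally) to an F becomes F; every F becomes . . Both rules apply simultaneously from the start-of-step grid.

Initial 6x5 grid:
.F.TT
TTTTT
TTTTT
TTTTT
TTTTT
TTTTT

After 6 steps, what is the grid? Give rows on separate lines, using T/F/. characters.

Step 1: 1 trees catch fire, 1 burn out
  ...TT
  TFTTT
  TTTTT
  TTTTT
  TTTTT
  TTTTT
Step 2: 3 trees catch fire, 1 burn out
  ...TT
  F.FTT
  TFTTT
  TTTTT
  TTTTT
  TTTTT
Step 3: 4 trees catch fire, 3 burn out
  ...TT
  ...FT
  F.FTT
  TFTTT
  TTTTT
  TTTTT
Step 4: 6 trees catch fire, 4 burn out
  ...FT
  ....F
  ...FT
  F.FTT
  TFTTT
  TTTTT
Step 5: 6 trees catch fire, 6 burn out
  ....F
  .....
  ....F
  ...FT
  F.FTT
  TFTTT
Step 6: 4 trees catch fire, 6 burn out
  .....
  .....
  .....
  ....F
  ...FT
  F.FTT

.....
.....
.....
....F
...FT
F.FTT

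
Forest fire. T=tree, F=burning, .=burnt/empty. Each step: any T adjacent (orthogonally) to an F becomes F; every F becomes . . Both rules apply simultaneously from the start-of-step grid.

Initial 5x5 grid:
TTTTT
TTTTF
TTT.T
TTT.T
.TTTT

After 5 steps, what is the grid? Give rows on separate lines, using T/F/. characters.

Step 1: 3 trees catch fire, 1 burn out
  TTTTF
  TTTF.
  TTT.F
  TTT.T
  .TTTT
Step 2: 3 trees catch fire, 3 burn out
  TTTF.
  TTF..
  TTT..
  TTT.F
  .TTTT
Step 3: 4 trees catch fire, 3 burn out
  TTF..
  TF...
  TTF..
  TTT..
  .TTTF
Step 4: 5 trees catch fire, 4 burn out
  TF...
  F....
  TF...
  TTF..
  .TTF.
Step 5: 4 trees catch fire, 5 burn out
  F....
  .....
  F....
  TF...
  .TF..

F....
.....
F....
TF...
.TF..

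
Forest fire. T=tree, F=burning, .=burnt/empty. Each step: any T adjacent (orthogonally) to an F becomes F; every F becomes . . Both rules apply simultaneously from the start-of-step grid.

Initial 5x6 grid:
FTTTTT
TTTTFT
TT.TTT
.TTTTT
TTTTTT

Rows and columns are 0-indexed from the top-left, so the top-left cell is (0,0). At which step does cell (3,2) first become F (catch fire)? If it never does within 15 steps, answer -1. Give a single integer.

Step 1: cell (3,2)='T' (+6 fires, +2 burnt)
Step 2: cell (3,2)='T' (+9 fires, +6 burnt)
Step 3: cell (3,2)='T' (+4 fires, +9 burnt)
Step 4: cell (3,2)='F' (+4 fires, +4 burnt)
  -> target ignites at step 4
Step 5: cell (3,2)='.' (+2 fires, +4 burnt)
Step 6: cell (3,2)='.' (+1 fires, +2 burnt)
Step 7: cell (3,2)='.' (+0 fires, +1 burnt)
  fire out at step 7

4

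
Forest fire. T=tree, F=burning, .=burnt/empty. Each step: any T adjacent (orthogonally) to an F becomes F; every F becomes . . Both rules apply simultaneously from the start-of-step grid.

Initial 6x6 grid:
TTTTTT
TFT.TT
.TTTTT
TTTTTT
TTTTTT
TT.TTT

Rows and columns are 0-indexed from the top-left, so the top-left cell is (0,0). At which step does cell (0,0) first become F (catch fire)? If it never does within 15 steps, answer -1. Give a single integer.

Step 1: cell (0,0)='T' (+4 fires, +1 burnt)
Step 2: cell (0,0)='F' (+4 fires, +4 burnt)
  -> target ignites at step 2
Step 3: cell (0,0)='.' (+5 fires, +4 burnt)
Step 4: cell (0,0)='.' (+6 fires, +5 burnt)
Step 5: cell (0,0)='.' (+6 fires, +6 burnt)
Step 6: cell (0,0)='.' (+4 fires, +6 burnt)
Step 7: cell (0,0)='.' (+2 fires, +4 burnt)
Step 8: cell (0,0)='.' (+1 fires, +2 burnt)
Step 9: cell (0,0)='.' (+0 fires, +1 burnt)
  fire out at step 9

2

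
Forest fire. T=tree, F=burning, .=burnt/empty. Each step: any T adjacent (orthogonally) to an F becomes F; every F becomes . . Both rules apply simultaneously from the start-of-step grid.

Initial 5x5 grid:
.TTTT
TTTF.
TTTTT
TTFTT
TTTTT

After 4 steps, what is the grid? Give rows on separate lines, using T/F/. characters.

Step 1: 7 trees catch fire, 2 burn out
  .TTFT
  TTF..
  TTFFT
  TF.FT
  TTFTT
Step 2: 9 trees catch fire, 7 burn out
  .TF.F
  TF...
  TF..F
  F...F
  TF.FT
Step 3: 5 trees catch fire, 9 burn out
  .F...
  F....
  F....
  .....
  F...F
Step 4: 0 trees catch fire, 5 burn out
  .....
  .....
  .....
  .....
  .....

.....
.....
.....
.....
.....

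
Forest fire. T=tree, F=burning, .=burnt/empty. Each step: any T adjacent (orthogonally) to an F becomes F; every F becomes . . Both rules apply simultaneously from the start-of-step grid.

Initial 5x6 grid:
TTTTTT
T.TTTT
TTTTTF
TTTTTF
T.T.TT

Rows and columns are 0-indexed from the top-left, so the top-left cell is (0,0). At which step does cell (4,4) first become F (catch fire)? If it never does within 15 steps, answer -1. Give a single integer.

Step 1: cell (4,4)='T' (+4 fires, +2 burnt)
Step 2: cell (4,4)='F' (+5 fires, +4 burnt)
  -> target ignites at step 2
Step 3: cell (4,4)='.' (+4 fires, +5 burnt)
Step 4: cell (4,4)='.' (+5 fires, +4 burnt)
Step 5: cell (4,4)='.' (+3 fires, +5 burnt)
Step 6: cell (4,4)='.' (+3 fires, +3 burnt)
Step 7: cell (4,4)='.' (+1 fires, +3 burnt)
Step 8: cell (4,4)='.' (+0 fires, +1 burnt)
  fire out at step 8

2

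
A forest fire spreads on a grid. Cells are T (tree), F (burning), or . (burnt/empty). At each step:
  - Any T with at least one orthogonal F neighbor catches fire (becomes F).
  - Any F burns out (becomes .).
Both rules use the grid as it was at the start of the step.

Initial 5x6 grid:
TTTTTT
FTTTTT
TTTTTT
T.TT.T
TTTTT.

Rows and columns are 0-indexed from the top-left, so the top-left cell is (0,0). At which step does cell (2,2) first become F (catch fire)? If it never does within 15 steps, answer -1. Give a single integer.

Step 1: cell (2,2)='T' (+3 fires, +1 burnt)
Step 2: cell (2,2)='T' (+4 fires, +3 burnt)
Step 3: cell (2,2)='F' (+4 fires, +4 burnt)
  -> target ignites at step 3
Step 4: cell (2,2)='.' (+5 fires, +4 burnt)
Step 5: cell (2,2)='.' (+5 fires, +5 burnt)
Step 6: cell (2,2)='.' (+3 fires, +5 burnt)
Step 7: cell (2,2)='.' (+2 fires, +3 burnt)
Step 8: cell (2,2)='.' (+0 fires, +2 burnt)
  fire out at step 8

3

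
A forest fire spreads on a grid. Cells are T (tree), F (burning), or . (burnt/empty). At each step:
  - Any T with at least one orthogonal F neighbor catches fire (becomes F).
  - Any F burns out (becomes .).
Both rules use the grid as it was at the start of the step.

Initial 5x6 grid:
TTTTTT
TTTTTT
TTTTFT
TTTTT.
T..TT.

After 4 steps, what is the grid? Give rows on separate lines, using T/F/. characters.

Step 1: 4 trees catch fire, 1 burn out
  TTTTTT
  TTTTFT
  TTTF.F
  TTTTF.
  T..TT.
Step 2: 6 trees catch fire, 4 burn out
  TTTTFT
  TTTF.F
  TTF...
  TTTF..
  T..TF.
Step 3: 6 trees catch fire, 6 burn out
  TTTF.F
  TTF...
  TF....
  TTF...
  T..F..
Step 4: 4 trees catch fire, 6 burn out
  TTF...
  TF....
  F.....
  TF....
  T.....

TTF...
TF....
F.....
TF....
T.....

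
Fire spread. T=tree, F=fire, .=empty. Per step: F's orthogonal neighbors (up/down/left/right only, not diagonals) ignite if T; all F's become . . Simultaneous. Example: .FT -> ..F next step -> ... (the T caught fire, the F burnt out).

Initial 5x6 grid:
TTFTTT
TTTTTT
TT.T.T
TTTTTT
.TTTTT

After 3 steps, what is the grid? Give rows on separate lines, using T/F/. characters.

Step 1: 3 trees catch fire, 1 burn out
  TF.FTT
  TTFTTT
  TT.T.T
  TTTTTT
  .TTTTT
Step 2: 4 trees catch fire, 3 burn out
  F...FT
  TF.FTT
  TT.T.T
  TTTTTT
  .TTTTT
Step 3: 5 trees catch fire, 4 burn out
  .....F
  F...FT
  TF.F.T
  TTTTTT
  .TTTTT

.....F
F...FT
TF.F.T
TTTTTT
.TTTTT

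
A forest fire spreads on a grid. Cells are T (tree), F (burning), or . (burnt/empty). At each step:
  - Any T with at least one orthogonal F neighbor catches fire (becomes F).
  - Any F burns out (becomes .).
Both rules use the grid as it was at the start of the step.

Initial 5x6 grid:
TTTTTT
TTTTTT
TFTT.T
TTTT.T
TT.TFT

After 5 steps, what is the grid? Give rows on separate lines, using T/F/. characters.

Step 1: 6 trees catch fire, 2 burn out
  TTTTTT
  TFTTTT
  F.FT.T
  TFTT.T
  TT.F.F
Step 2: 9 trees catch fire, 6 burn out
  TFTTTT
  F.FTTT
  ...F.T
  F.FF.F
  TF....
Step 3: 5 trees catch fire, 9 burn out
  F.FTTT
  ...FTT
  .....F
  ......
  F.....
Step 4: 3 trees catch fire, 5 burn out
  ...FTT
  ....FF
  ......
  ......
  ......
Step 5: 2 trees catch fire, 3 burn out
  ....FF
  ......
  ......
  ......
  ......

....FF
......
......
......
......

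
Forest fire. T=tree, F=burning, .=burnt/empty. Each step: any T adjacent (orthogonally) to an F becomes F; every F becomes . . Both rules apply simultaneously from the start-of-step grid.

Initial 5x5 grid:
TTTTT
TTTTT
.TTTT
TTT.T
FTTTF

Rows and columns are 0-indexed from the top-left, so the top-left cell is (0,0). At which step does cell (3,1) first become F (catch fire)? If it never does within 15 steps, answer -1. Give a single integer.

Step 1: cell (3,1)='T' (+4 fires, +2 burnt)
Step 2: cell (3,1)='F' (+3 fires, +4 burnt)
  -> target ignites at step 2
Step 3: cell (3,1)='.' (+4 fires, +3 burnt)
Step 4: cell (3,1)='.' (+4 fires, +4 burnt)
Step 5: cell (3,1)='.' (+4 fires, +4 burnt)
Step 6: cell (3,1)='.' (+2 fires, +4 burnt)
Step 7: cell (3,1)='.' (+0 fires, +2 burnt)
  fire out at step 7

2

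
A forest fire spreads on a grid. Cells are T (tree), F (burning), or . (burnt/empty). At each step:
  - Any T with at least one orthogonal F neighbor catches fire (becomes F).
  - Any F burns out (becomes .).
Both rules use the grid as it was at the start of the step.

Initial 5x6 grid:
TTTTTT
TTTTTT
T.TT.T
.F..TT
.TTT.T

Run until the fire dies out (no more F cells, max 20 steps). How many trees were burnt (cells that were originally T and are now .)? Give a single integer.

Answer: 3

Derivation:
Step 1: +1 fires, +1 burnt (F count now 1)
Step 2: +1 fires, +1 burnt (F count now 1)
Step 3: +1 fires, +1 burnt (F count now 1)
Step 4: +0 fires, +1 burnt (F count now 0)
Fire out after step 4
Initially T: 22, now '.': 11
Total burnt (originally-T cells now '.'): 3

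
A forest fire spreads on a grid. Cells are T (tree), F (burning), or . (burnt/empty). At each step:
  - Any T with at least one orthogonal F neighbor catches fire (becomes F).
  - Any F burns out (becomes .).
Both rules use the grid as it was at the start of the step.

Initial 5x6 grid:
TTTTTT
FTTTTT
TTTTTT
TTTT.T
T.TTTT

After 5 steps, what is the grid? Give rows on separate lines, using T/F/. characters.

Step 1: 3 trees catch fire, 1 burn out
  FTTTTT
  .FTTTT
  FTTTTT
  TTTT.T
  T.TTTT
Step 2: 4 trees catch fire, 3 burn out
  .FTTTT
  ..FTTT
  .FTTTT
  FTTT.T
  T.TTTT
Step 3: 5 trees catch fire, 4 burn out
  ..FTTT
  ...FTT
  ..FTTT
  .FTT.T
  F.TTTT
Step 4: 4 trees catch fire, 5 burn out
  ...FTT
  ....FT
  ...FTT
  ..FT.T
  ..TTTT
Step 5: 5 trees catch fire, 4 burn out
  ....FT
  .....F
  ....FT
  ...F.T
  ..FTTT

....FT
.....F
....FT
...F.T
..FTTT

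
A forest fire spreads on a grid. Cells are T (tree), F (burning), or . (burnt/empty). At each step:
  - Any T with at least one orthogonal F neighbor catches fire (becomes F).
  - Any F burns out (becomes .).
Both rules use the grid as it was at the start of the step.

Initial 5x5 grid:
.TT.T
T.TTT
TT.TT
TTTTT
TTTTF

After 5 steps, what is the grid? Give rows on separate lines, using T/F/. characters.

Step 1: 2 trees catch fire, 1 burn out
  .TT.T
  T.TTT
  TT.TT
  TTTTF
  TTTF.
Step 2: 3 trees catch fire, 2 burn out
  .TT.T
  T.TTT
  TT.TF
  TTTF.
  TTF..
Step 3: 4 trees catch fire, 3 burn out
  .TT.T
  T.TTF
  TT.F.
  TTF..
  TF...
Step 4: 4 trees catch fire, 4 burn out
  .TT.F
  T.TF.
  TT...
  TF...
  F....
Step 5: 3 trees catch fire, 4 burn out
  .TT..
  T.F..
  TF...
  F....
  .....

.TT..
T.F..
TF...
F....
.....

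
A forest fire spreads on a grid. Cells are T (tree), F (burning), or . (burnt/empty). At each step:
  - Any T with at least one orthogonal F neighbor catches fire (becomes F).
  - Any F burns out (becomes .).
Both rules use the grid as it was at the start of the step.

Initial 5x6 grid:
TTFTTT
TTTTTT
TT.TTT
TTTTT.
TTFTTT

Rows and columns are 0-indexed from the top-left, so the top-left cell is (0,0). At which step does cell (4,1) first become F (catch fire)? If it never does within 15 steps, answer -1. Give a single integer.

Step 1: cell (4,1)='F' (+6 fires, +2 burnt)
  -> target ignites at step 1
Step 2: cell (4,1)='.' (+8 fires, +6 burnt)
Step 3: cell (4,1)='.' (+8 fires, +8 burnt)
Step 4: cell (4,1)='.' (+3 fires, +8 burnt)
Step 5: cell (4,1)='.' (+1 fires, +3 burnt)
Step 6: cell (4,1)='.' (+0 fires, +1 burnt)
  fire out at step 6

1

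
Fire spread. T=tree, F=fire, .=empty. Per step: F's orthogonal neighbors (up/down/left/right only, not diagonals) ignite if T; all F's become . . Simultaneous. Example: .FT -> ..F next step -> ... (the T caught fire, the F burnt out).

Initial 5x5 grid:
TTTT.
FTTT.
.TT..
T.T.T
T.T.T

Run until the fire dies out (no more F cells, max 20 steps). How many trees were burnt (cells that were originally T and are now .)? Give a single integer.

Step 1: +2 fires, +1 burnt (F count now 2)
Step 2: +3 fires, +2 burnt (F count now 3)
Step 3: +3 fires, +3 burnt (F count now 3)
Step 4: +2 fires, +3 burnt (F count now 2)
Step 5: +1 fires, +2 burnt (F count now 1)
Step 6: +0 fires, +1 burnt (F count now 0)
Fire out after step 6
Initially T: 15, now '.': 21
Total burnt (originally-T cells now '.'): 11

Answer: 11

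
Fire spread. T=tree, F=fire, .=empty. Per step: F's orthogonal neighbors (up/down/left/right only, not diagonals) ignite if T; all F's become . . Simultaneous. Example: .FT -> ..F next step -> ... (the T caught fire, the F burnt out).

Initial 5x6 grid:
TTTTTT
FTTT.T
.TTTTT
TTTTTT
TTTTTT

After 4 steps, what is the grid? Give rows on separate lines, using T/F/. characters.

Step 1: 2 trees catch fire, 1 burn out
  FTTTTT
  .FTT.T
  .TTTTT
  TTTTTT
  TTTTTT
Step 2: 3 trees catch fire, 2 burn out
  .FTTTT
  ..FT.T
  .FTTTT
  TTTTTT
  TTTTTT
Step 3: 4 trees catch fire, 3 burn out
  ..FTTT
  ...F.T
  ..FTTT
  TFTTTT
  TTTTTT
Step 4: 5 trees catch fire, 4 burn out
  ...FTT
  .....T
  ...FTT
  F.FTTT
  TFTTTT

...FTT
.....T
...FTT
F.FTTT
TFTTTT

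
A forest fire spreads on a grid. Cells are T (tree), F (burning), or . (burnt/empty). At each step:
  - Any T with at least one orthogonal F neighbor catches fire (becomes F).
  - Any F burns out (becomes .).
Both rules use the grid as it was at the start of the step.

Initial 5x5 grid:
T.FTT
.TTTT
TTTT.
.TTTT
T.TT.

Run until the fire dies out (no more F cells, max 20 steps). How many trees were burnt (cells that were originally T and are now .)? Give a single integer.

Answer: 16

Derivation:
Step 1: +2 fires, +1 burnt (F count now 2)
Step 2: +4 fires, +2 burnt (F count now 4)
Step 3: +4 fires, +4 burnt (F count now 4)
Step 4: +4 fires, +4 burnt (F count now 4)
Step 5: +2 fires, +4 burnt (F count now 2)
Step 6: +0 fires, +2 burnt (F count now 0)
Fire out after step 6
Initially T: 18, now '.': 23
Total burnt (originally-T cells now '.'): 16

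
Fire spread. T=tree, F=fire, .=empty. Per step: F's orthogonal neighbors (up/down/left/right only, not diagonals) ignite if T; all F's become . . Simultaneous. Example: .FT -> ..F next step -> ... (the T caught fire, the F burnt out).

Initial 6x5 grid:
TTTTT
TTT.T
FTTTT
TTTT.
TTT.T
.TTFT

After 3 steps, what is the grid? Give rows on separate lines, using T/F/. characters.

Step 1: 5 trees catch fire, 2 burn out
  TTTTT
  FTT.T
  .FTTT
  FTTT.
  TTT.T
  .TF.F
Step 2: 8 trees catch fire, 5 burn out
  FTTTT
  .FT.T
  ..FTT
  .FTT.
  FTF.F
  .F...
Step 3: 5 trees catch fire, 8 burn out
  .FTTT
  ..F.T
  ...FT
  ..FT.
  .F...
  .....

.FTTT
..F.T
...FT
..FT.
.F...
.....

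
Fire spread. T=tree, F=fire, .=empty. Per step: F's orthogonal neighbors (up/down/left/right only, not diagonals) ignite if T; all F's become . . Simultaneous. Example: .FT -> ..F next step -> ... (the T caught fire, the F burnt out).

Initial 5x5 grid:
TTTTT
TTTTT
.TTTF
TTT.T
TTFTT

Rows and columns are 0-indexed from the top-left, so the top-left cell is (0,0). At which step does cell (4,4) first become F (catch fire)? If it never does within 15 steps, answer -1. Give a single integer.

Step 1: cell (4,4)='T' (+6 fires, +2 burnt)
Step 2: cell (4,4)='F' (+6 fires, +6 burnt)
  -> target ignites at step 2
Step 3: cell (4,4)='.' (+4 fires, +6 burnt)
Step 4: cell (4,4)='.' (+2 fires, +4 burnt)
Step 5: cell (4,4)='.' (+2 fires, +2 burnt)
Step 6: cell (4,4)='.' (+1 fires, +2 burnt)
Step 7: cell (4,4)='.' (+0 fires, +1 burnt)
  fire out at step 7

2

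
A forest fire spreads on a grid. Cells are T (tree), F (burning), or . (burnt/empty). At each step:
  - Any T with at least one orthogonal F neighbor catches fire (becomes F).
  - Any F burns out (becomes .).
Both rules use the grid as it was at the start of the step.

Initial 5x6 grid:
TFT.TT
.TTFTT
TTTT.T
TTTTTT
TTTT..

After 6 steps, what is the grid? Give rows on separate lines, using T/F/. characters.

Step 1: 6 trees catch fire, 2 burn out
  F.F.TT
  .FF.FT
  TTTF.T
  TTTTTT
  TTTT..
Step 2: 5 trees catch fire, 6 burn out
  ....FT
  .....F
  TFF..T
  TTTFTT
  TTTT..
Step 3: 7 trees catch fire, 5 burn out
  .....F
  ......
  F....F
  TFF.FT
  TTTF..
Step 4: 4 trees catch fire, 7 burn out
  ......
  ......
  ......
  F....F
  TFF...
Step 5: 1 trees catch fire, 4 burn out
  ......
  ......
  ......
  ......
  F.....
Step 6: 0 trees catch fire, 1 burn out
  ......
  ......
  ......
  ......
  ......

......
......
......
......
......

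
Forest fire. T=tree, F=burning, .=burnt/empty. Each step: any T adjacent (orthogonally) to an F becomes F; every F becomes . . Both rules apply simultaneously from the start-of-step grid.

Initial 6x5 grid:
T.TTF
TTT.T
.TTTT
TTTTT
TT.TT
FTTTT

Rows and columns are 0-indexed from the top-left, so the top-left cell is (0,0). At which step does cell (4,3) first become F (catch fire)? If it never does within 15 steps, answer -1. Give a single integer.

Step 1: cell (4,3)='T' (+4 fires, +2 burnt)
Step 2: cell (4,3)='T' (+5 fires, +4 burnt)
Step 3: cell (4,3)='T' (+5 fires, +5 burnt)
Step 4: cell (4,3)='F' (+8 fires, +5 burnt)
  -> target ignites at step 4
Step 5: cell (4,3)='.' (+1 fires, +8 burnt)
Step 6: cell (4,3)='.' (+1 fires, +1 burnt)
Step 7: cell (4,3)='.' (+0 fires, +1 burnt)
  fire out at step 7

4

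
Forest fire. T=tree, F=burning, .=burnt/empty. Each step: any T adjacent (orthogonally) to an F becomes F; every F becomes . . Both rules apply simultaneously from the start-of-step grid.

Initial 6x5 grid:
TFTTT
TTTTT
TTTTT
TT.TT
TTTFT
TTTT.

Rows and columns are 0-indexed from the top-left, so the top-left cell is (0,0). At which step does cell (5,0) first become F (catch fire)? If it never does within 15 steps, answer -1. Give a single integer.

Step 1: cell (5,0)='T' (+7 fires, +2 burnt)
Step 2: cell (5,0)='T' (+8 fires, +7 burnt)
Step 3: cell (5,0)='T' (+8 fires, +8 burnt)
Step 4: cell (5,0)='F' (+3 fires, +8 burnt)
  -> target ignites at step 4
Step 5: cell (5,0)='.' (+0 fires, +3 burnt)
  fire out at step 5

4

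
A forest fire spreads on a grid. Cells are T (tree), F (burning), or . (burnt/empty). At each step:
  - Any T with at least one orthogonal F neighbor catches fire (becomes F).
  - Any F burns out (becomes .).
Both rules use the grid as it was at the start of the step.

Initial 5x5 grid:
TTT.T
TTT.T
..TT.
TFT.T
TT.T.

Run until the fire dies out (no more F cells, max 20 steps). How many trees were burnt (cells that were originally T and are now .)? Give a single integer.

Answer: 12

Derivation:
Step 1: +3 fires, +1 burnt (F count now 3)
Step 2: +2 fires, +3 burnt (F count now 2)
Step 3: +2 fires, +2 burnt (F count now 2)
Step 4: +2 fires, +2 burnt (F count now 2)
Step 5: +2 fires, +2 burnt (F count now 2)
Step 6: +1 fires, +2 burnt (F count now 1)
Step 7: +0 fires, +1 burnt (F count now 0)
Fire out after step 7
Initially T: 16, now '.': 21
Total burnt (originally-T cells now '.'): 12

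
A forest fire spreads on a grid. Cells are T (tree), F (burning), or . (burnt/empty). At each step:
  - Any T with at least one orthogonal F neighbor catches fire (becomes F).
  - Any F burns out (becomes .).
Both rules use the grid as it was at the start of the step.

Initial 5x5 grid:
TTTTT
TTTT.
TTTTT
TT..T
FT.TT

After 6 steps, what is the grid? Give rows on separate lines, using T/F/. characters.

Step 1: 2 trees catch fire, 1 burn out
  TTTTT
  TTTT.
  TTTTT
  FT..T
  .F.TT
Step 2: 2 trees catch fire, 2 burn out
  TTTTT
  TTTT.
  FTTTT
  .F..T
  ...TT
Step 3: 2 trees catch fire, 2 burn out
  TTTTT
  FTTT.
  .FTTT
  ....T
  ...TT
Step 4: 3 trees catch fire, 2 burn out
  FTTTT
  .FTT.
  ..FTT
  ....T
  ...TT
Step 5: 3 trees catch fire, 3 burn out
  .FTTT
  ..FT.
  ...FT
  ....T
  ...TT
Step 6: 3 trees catch fire, 3 burn out
  ..FTT
  ...F.
  ....F
  ....T
  ...TT

..FTT
...F.
....F
....T
...TT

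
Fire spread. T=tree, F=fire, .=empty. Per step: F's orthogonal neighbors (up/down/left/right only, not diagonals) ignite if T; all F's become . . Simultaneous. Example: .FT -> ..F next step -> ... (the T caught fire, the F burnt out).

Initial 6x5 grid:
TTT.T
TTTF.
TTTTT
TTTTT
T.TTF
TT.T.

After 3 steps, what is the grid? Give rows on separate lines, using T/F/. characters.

Step 1: 4 trees catch fire, 2 burn out
  TTT.T
  TTF..
  TTTFT
  TTTTF
  T.TF.
  TT.T.
Step 2: 7 trees catch fire, 4 burn out
  TTF.T
  TF...
  TTF.F
  TTTF.
  T.F..
  TT.F.
Step 3: 4 trees catch fire, 7 burn out
  TF..T
  F....
  TF...
  TTF..
  T....
  TT...

TF..T
F....
TF...
TTF..
T....
TT...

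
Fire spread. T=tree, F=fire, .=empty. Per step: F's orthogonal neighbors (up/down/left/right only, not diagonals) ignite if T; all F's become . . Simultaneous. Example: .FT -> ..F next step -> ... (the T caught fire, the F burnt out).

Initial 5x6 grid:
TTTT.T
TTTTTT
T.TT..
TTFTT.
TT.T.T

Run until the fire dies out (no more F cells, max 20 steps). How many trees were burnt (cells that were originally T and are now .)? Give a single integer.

Step 1: +3 fires, +1 burnt (F count now 3)
Step 2: +6 fires, +3 burnt (F count now 6)
Step 3: +5 fires, +6 burnt (F count now 5)
Step 4: +4 fires, +5 burnt (F count now 4)
Step 5: +2 fires, +4 burnt (F count now 2)
Step 6: +1 fires, +2 burnt (F count now 1)
Step 7: +0 fires, +1 burnt (F count now 0)
Fire out after step 7
Initially T: 22, now '.': 29
Total burnt (originally-T cells now '.'): 21

Answer: 21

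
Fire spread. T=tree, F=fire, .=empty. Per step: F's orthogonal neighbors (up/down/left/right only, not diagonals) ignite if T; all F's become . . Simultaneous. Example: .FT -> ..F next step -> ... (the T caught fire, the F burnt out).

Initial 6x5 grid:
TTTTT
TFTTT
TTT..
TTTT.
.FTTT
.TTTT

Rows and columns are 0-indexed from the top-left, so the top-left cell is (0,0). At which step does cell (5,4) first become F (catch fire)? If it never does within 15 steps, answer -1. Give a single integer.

Step 1: cell (5,4)='T' (+7 fires, +2 burnt)
Step 2: cell (5,4)='T' (+9 fires, +7 burnt)
Step 3: cell (5,4)='T' (+5 fires, +9 burnt)
Step 4: cell (5,4)='F' (+2 fires, +5 burnt)
  -> target ignites at step 4
Step 5: cell (5,4)='.' (+0 fires, +2 burnt)
  fire out at step 5

4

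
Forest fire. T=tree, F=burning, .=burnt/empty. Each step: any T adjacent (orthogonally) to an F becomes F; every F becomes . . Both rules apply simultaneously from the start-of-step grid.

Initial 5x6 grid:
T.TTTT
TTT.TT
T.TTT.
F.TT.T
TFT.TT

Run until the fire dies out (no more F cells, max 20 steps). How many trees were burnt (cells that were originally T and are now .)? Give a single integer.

Answer: 18

Derivation:
Step 1: +3 fires, +2 burnt (F count now 3)
Step 2: +2 fires, +3 burnt (F count now 2)
Step 3: +4 fires, +2 burnt (F count now 4)
Step 4: +2 fires, +4 burnt (F count now 2)
Step 5: +2 fires, +2 burnt (F count now 2)
Step 6: +2 fires, +2 burnt (F count now 2)
Step 7: +2 fires, +2 burnt (F count now 2)
Step 8: +1 fires, +2 burnt (F count now 1)
Step 9: +0 fires, +1 burnt (F count now 0)
Fire out after step 9
Initially T: 21, now '.': 27
Total burnt (originally-T cells now '.'): 18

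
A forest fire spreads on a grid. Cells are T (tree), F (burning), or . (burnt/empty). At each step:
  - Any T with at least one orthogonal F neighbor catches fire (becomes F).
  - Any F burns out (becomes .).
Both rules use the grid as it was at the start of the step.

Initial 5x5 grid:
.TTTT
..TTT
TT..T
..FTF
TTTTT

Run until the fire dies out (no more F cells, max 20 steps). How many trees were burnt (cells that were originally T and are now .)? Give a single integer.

Step 1: +4 fires, +2 burnt (F count now 4)
Step 2: +3 fires, +4 burnt (F count now 3)
Step 3: +3 fires, +3 burnt (F count now 3)
Step 4: +2 fires, +3 burnt (F count now 2)
Step 5: +1 fires, +2 burnt (F count now 1)
Step 6: +1 fires, +1 burnt (F count now 1)
Step 7: +0 fires, +1 burnt (F count now 0)
Fire out after step 7
Initially T: 16, now '.': 23
Total burnt (originally-T cells now '.'): 14

Answer: 14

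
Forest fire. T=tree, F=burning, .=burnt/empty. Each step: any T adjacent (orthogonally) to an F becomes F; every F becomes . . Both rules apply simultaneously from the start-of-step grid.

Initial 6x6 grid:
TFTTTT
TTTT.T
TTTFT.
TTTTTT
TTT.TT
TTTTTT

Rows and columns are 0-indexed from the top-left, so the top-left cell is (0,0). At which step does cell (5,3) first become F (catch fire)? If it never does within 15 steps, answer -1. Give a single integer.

Step 1: cell (5,3)='T' (+7 fires, +2 burnt)
Step 2: cell (5,3)='T' (+6 fires, +7 burnt)
Step 3: cell (5,3)='T' (+6 fires, +6 burnt)
Step 4: cell (5,3)='T' (+6 fires, +6 burnt)
Step 5: cell (5,3)='F' (+5 fires, +6 burnt)
  -> target ignites at step 5
Step 6: cell (5,3)='.' (+1 fires, +5 burnt)
Step 7: cell (5,3)='.' (+0 fires, +1 burnt)
  fire out at step 7

5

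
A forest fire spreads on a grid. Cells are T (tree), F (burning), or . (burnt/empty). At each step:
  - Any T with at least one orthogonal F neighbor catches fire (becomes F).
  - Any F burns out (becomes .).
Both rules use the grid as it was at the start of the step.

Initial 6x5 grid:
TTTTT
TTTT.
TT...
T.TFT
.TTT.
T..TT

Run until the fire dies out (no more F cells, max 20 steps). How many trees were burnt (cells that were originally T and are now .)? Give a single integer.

Answer: 7

Derivation:
Step 1: +3 fires, +1 burnt (F count now 3)
Step 2: +2 fires, +3 burnt (F count now 2)
Step 3: +2 fires, +2 burnt (F count now 2)
Step 4: +0 fires, +2 burnt (F count now 0)
Fire out after step 4
Initially T: 20, now '.': 17
Total burnt (originally-T cells now '.'): 7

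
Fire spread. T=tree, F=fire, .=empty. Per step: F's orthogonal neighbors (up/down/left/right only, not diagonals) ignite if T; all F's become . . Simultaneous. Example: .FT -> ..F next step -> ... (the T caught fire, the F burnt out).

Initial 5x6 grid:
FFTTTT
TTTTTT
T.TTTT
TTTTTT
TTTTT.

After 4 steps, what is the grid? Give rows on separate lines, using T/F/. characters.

Step 1: 3 trees catch fire, 2 burn out
  ..FTTT
  FFTTTT
  T.TTTT
  TTTTTT
  TTTTT.
Step 2: 3 trees catch fire, 3 burn out
  ...FTT
  ..FTTT
  F.TTTT
  TTTTTT
  TTTTT.
Step 3: 4 trees catch fire, 3 burn out
  ....FT
  ...FTT
  ..FTTT
  FTTTTT
  TTTTT.
Step 4: 6 trees catch fire, 4 burn out
  .....F
  ....FT
  ...FTT
  .FFTTT
  FTTTT.

.....F
....FT
...FTT
.FFTTT
FTTTT.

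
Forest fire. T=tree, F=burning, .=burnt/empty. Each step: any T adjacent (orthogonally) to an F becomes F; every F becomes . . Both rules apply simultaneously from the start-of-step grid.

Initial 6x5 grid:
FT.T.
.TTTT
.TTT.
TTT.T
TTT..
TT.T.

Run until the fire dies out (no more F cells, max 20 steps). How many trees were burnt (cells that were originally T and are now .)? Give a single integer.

Answer: 17

Derivation:
Step 1: +1 fires, +1 burnt (F count now 1)
Step 2: +1 fires, +1 burnt (F count now 1)
Step 3: +2 fires, +1 burnt (F count now 2)
Step 4: +3 fires, +2 burnt (F count now 3)
Step 5: +6 fires, +3 burnt (F count now 6)
Step 6: +3 fires, +6 burnt (F count now 3)
Step 7: +1 fires, +3 burnt (F count now 1)
Step 8: +0 fires, +1 burnt (F count now 0)
Fire out after step 8
Initially T: 19, now '.': 28
Total burnt (originally-T cells now '.'): 17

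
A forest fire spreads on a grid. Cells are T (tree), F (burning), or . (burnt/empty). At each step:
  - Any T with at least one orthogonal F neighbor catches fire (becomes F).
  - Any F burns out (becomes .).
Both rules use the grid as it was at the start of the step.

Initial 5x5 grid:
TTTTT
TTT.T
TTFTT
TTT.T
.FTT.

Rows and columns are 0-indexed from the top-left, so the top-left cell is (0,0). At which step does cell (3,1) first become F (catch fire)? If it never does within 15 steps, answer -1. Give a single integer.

Step 1: cell (3,1)='F' (+6 fires, +2 burnt)
  -> target ignites at step 1
Step 2: cell (3,1)='.' (+6 fires, +6 burnt)
Step 3: cell (3,1)='.' (+5 fires, +6 burnt)
Step 4: cell (3,1)='.' (+2 fires, +5 burnt)
Step 5: cell (3,1)='.' (+0 fires, +2 burnt)
  fire out at step 5

1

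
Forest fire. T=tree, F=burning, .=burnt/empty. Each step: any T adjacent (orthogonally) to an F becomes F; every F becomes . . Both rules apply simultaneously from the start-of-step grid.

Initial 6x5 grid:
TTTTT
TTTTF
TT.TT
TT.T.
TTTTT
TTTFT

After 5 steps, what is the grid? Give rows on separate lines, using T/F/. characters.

Step 1: 6 trees catch fire, 2 burn out
  TTTTF
  TTTF.
  TT.TF
  TT.T.
  TTTFT
  TTF.F
Step 2: 7 trees catch fire, 6 burn out
  TTTF.
  TTF..
  TT.F.
  TT.F.
  TTF.F
  TF...
Step 3: 4 trees catch fire, 7 burn out
  TTF..
  TF...
  TT...
  TT...
  TF...
  F....
Step 4: 5 trees catch fire, 4 burn out
  TF...
  F....
  TF...
  TF...
  F....
  .....
Step 5: 3 trees catch fire, 5 burn out
  F....
  .....
  F....
  F....
  .....
  .....

F....
.....
F....
F....
.....
.....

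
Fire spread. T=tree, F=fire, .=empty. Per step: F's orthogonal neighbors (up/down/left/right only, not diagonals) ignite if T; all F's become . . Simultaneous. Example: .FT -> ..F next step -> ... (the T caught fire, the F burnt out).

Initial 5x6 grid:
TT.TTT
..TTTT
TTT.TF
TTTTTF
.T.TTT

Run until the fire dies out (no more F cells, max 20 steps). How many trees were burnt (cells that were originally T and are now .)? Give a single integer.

Answer: 20

Derivation:
Step 1: +4 fires, +2 burnt (F count now 4)
Step 2: +4 fires, +4 burnt (F count now 4)
Step 3: +4 fires, +4 burnt (F count now 4)
Step 4: +4 fires, +4 burnt (F count now 4)
Step 5: +3 fires, +4 burnt (F count now 3)
Step 6: +1 fires, +3 burnt (F count now 1)
Step 7: +0 fires, +1 burnt (F count now 0)
Fire out after step 7
Initially T: 22, now '.': 28
Total burnt (originally-T cells now '.'): 20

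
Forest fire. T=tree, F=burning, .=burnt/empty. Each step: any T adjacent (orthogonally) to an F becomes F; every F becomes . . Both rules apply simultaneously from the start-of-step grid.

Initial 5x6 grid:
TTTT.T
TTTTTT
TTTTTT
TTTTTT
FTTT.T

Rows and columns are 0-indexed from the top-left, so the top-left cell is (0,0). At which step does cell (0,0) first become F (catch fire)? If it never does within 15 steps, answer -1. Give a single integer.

Step 1: cell (0,0)='T' (+2 fires, +1 burnt)
Step 2: cell (0,0)='T' (+3 fires, +2 burnt)
Step 3: cell (0,0)='T' (+4 fires, +3 burnt)
Step 4: cell (0,0)='F' (+4 fires, +4 burnt)
  -> target ignites at step 4
Step 5: cell (0,0)='.' (+4 fires, +4 burnt)
Step 6: cell (0,0)='.' (+4 fires, +4 burnt)
Step 7: cell (0,0)='.' (+4 fires, +4 burnt)
Step 8: cell (0,0)='.' (+1 fires, +4 burnt)
Step 9: cell (0,0)='.' (+1 fires, +1 burnt)
Step 10: cell (0,0)='.' (+0 fires, +1 burnt)
  fire out at step 10

4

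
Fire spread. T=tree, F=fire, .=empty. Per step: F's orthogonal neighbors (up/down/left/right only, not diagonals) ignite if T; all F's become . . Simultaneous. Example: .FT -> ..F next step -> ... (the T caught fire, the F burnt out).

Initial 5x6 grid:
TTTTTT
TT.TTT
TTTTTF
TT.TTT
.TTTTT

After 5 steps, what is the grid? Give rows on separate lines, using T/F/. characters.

Step 1: 3 trees catch fire, 1 burn out
  TTTTTT
  TT.TTF
  TTTTF.
  TT.TTF
  .TTTTT
Step 2: 5 trees catch fire, 3 burn out
  TTTTTF
  TT.TF.
  TTTF..
  TT.TF.
  .TTTTF
Step 3: 5 trees catch fire, 5 burn out
  TTTTF.
  TT.F..
  TTF...
  TT.F..
  .TTTF.
Step 4: 3 trees catch fire, 5 burn out
  TTTF..
  TT....
  TF....
  TT....
  .TTF..
Step 5: 5 trees catch fire, 3 burn out
  TTF...
  TF....
  F.....
  TF....
  .TF...

TTF...
TF....
F.....
TF....
.TF...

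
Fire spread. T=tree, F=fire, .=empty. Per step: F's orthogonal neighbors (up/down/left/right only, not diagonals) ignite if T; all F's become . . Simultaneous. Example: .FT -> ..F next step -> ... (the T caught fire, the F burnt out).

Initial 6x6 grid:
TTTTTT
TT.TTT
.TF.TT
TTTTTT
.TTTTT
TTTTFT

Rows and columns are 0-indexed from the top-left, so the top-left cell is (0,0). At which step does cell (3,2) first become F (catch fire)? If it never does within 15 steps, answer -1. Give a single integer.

Step 1: cell (3,2)='F' (+5 fires, +2 burnt)
  -> target ignites at step 1
Step 2: cell (3,2)='.' (+8 fires, +5 burnt)
Step 3: cell (3,2)='.' (+7 fires, +8 burnt)
Step 4: cell (3,2)='.' (+5 fires, +7 burnt)
Step 5: cell (3,2)='.' (+4 fires, +5 burnt)
Step 6: cell (3,2)='.' (+1 fires, +4 burnt)
Step 7: cell (3,2)='.' (+0 fires, +1 burnt)
  fire out at step 7

1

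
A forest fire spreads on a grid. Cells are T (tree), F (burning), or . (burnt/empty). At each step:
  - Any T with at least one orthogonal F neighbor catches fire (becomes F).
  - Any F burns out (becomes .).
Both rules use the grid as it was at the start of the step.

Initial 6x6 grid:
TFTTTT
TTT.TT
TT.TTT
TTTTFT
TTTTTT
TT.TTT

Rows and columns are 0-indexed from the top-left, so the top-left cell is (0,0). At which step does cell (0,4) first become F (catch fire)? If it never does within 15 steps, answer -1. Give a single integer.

Step 1: cell (0,4)='T' (+7 fires, +2 burnt)
Step 2: cell (0,4)='T' (+11 fires, +7 burnt)
Step 3: cell (0,4)='F' (+7 fires, +11 burnt)
  -> target ignites at step 3
Step 4: cell (0,4)='.' (+3 fires, +7 burnt)
Step 5: cell (0,4)='.' (+2 fires, +3 burnt)
Step 6: cell (0,4)='.' (+1 fires, +2 burnt)
Step 7: cell (0,4)='.' (+0 fires, +1 burnt)
  fire out at step 7

3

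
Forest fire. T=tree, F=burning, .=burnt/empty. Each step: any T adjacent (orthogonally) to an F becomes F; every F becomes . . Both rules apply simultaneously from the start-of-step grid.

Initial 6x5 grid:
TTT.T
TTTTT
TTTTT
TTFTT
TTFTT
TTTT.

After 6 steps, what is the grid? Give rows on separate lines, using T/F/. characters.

Step 1: 6 trees catch fire, 2 burn out
  TTT.T
  TTTTT
  TTFTT
  TF.FT
  TF.FT
  TTFT.
Step 2: 9 trees catch fire, 6 burn out
  TTT.T
  TTFTT
  TF.FT
  F...F
  F...F
  TF.F.
Step 3: 6 trees catch fire, 9 burn out
  TTF.T
  TF.FT
  F...F
  .....
  .....
  F....
Step 4: 3 trees catch fire, 6 burn out
  TF..T
  F...F
  .....
  .....
  .....
  .....
Step 5: 2 trees catch fire, 3 burn out
  F...F
  .....
  .....
  .....
  .....
  .....
Step 6: 0 trees catch fire, 2 burn out
  .....
  .....
  .....
  .....
  .....
  .....

.....
.....
.....
.....
.....
.....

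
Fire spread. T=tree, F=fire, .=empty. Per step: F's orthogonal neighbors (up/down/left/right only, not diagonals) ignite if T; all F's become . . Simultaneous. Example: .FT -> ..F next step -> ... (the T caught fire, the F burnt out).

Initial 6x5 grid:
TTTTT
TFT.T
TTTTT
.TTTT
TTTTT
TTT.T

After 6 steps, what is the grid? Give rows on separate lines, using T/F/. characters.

Step 1: 4 trees catch fire, 1 burn out
  TFTTT
  F.F.T
  TFTTT
  .TTTT
  TTTTT
  TTT.T
Step 2: 5 trees catch fire, 4 burn out
  F.FTT
  ....T
  F.FTT
  .FTTT
  TTTTT
  TTT.T
Step 3: 4 trees catch fire, 5 burn out
  ...FT
  ....T
  ...FT
  ..FTT
  TFTTT
  TTT.T
Step 4: 6 trees catch fire, 4 burn out
  ....F
  ....T
  ....F
  ...FT
  F.FTT
  TFT.T
Step 5: 5 trees catch fire, 6 burn out
  .....
  ....F
  .....
  ....F
  ...FT
  F.F.T
Step 6: 1 trees catch fire, 5 burn out
  .....
  .....
  .....
  .....
  ....F
  ....T

.....
.....
.....
.....
....F
....T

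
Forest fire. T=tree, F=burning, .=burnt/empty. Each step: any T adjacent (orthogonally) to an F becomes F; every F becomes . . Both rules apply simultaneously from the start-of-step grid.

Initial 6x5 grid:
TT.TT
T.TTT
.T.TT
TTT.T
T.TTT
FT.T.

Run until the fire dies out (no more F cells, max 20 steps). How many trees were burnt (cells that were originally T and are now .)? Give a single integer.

Step 1: +2 fires, +1 burnt (F count now 2)
Step 2: +1 fires, +2 burnt (F count now 1)
Step 3: +1 fires, +1 burnt (F count now 1)
Step 4: +2 fires, +1 burnt (F count now 2)
Step 5: +1 fires, +2 burnt (F count now 1)
Step 6: +1 fires, +1 burnt (F count now 1)
Step 7: +2 fires, +1 burnt (F count now 2)
Step 8: +1 fires, +2 burnt (F count now 1)
Step 9: +1 fires, +1 burnt (F count now 1)
Step 10: +2 fires, +1 burnt (F count now 2)
Step 11: +2 fires, +2 burnt (F count now 2)
Step 12: +2 fires, +2 burnt (F count now 2)
Step 13: +0 fires, +2 burnt (F count now 0)
Fire out after step 13
Initially T: 21, now '.': 27
Total burnt (originally-T cells now '.'): 18

Answer: 18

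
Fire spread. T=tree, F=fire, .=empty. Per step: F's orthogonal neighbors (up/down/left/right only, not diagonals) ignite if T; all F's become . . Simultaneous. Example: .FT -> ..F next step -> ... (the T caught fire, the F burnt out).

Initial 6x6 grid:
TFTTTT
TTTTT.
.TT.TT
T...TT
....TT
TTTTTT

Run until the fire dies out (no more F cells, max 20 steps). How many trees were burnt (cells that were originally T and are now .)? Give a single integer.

Step 1: +3 fires, +1 burnt (F count now 3)
Step 2: +4 fires, +3 burnt (F count now 4)
Step 3: +3 fires, +4 burnt (F count now 3)
Step 4: +2 fires, +3 burnt (F count now 2)
Step 5: +1 fires, +2 burnt (F count now 1)
Step 6: +2 fires, +1 burnt (F count now 2)
Step 7: +2 fires, +2 burnt (F count now 2)
Step 8: +2 fires, +2 burnt (F count now 2)
Step 9: +2 fires, +2 burnt (F count now 2)
Step 10: +1 fires, +2 burnt (F count now 1)
Step 11: +1 fires, +1 burnt (F count now 1)
Step 12: +1 fires, +1 burnt (F count now 1)
Step 13: +0 fires, +1 burnt (F count now 0)
Fire out after step 13
Initially T: 25, now '.': 35
Total burnt (originally-T cells now '.'): 24

Answer: 24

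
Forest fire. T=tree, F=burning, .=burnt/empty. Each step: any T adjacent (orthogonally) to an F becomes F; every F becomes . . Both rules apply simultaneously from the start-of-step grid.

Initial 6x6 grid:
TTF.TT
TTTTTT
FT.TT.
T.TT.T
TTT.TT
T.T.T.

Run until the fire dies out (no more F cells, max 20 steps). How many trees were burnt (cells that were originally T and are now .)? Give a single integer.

Step 1: +5 fires, +2 burnt (F count now 5)
Step 2: +4 fires, +5 burnt (F count now 4)
Step 3: +4 fires, +4 burnt (F count now 4)
Step 4: +5 fires, +4 burnt (F count now 5)
Step 5: +3 fires, +5 burnt (F count now 3)
Step 6: +0 fires, +3 burnt (F count now 0)
Fire out after step 6
Initially T: 25, now '.': 32
Total burnt (originally-T cells now '.'): 21

Answer: 21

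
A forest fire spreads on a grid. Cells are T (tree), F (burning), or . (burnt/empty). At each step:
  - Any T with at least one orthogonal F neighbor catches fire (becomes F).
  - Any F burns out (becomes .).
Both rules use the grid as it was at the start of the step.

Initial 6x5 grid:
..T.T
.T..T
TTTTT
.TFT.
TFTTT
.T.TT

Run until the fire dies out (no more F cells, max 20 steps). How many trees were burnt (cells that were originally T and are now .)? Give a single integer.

Step 1: +6 fires, +2 burnt (F count now 6)
Step 2: +3 fires, +6 burnt (F count now 3)
Step 3: +5 fires, +3 burnt (F count now 5)
Step 4: +2 fires, +5 burnt (F count now 2)
Step 5: +1 fires, +2 burnt (F count now 1)
Step 6: +0 fires, +1 burnt (F count now 0)
Fire out after step 6
Initially T: 18, now '.': 29
Total burnt (originally-T cells now '.'): 17

Answer: 17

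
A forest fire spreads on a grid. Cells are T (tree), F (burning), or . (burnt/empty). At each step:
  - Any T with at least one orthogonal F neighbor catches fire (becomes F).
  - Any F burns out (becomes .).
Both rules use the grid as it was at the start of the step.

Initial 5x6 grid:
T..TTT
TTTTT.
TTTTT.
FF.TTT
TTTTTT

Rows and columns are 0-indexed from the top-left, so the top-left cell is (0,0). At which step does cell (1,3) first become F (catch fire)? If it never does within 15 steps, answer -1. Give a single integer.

Step 1: cell (1,3)='T' (+4 fires, +2 burnt)
Step 2: cell (1,3)='T' (+4 fires, +4 burnt)
Step 3: cell (1,3)='T' (+4 fires, +4 burnt)
Step 4: cell (1,3)='F' (+4 fires, +4 burnt)
  -> target ignites at step 4
Step 5: cell (1,3)='.' (+4 fires, +4 burnt)
Step 6: cell (1,3)='.' (+2 fires, +4 burnt)
Step 7: cell (1,3)='.' (+1 fires, +2 burnt)
Step 8: cell (1,3)='.' (+0 fires, +1 burnt)
  fire out at step 8

4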